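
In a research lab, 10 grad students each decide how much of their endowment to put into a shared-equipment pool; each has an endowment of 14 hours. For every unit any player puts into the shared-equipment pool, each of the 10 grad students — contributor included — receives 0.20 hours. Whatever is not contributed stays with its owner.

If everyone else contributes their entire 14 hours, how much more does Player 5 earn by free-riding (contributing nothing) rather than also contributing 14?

Switching from a contribution of 14 to 0 lets Player 5 keep an extra 14 hours, but lowers the shared-equipment pool by 14, which costs Player 5 their own share of that drop: 0.20 × 14 = 2.80.
Net gain = 14 − 2.80 = 11.20. The private return per contributed unit (0.20) is below 1, so free-riding is indeed the best response regardless of what the others do.

11.20 hours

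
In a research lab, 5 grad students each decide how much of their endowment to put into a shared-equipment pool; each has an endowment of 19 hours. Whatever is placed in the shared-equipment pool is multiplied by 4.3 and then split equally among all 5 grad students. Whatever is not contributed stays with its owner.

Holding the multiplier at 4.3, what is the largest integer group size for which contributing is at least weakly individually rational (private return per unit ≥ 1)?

4

Private return per unit is 4.3/(group size), which is ≥ 1 whenever the group size is ≤ 4.3.
The largest such integer is 4.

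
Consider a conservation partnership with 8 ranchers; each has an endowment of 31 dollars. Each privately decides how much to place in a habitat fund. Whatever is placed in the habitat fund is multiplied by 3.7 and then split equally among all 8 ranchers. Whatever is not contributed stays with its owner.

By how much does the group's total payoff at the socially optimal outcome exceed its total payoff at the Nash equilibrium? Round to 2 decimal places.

669.60 dollars

Each contributed unit returns 3.7/8 = 0.4625 to its contributor — below 1 — so contributing 0 is dominant for every player. At the Nash equilibrium everyone keeps their 31, and the group total is 8 × 31 = 248.
Each contributed unit returns 3.700 to the group as a whole (0.4625 to each of 8 players), which exceeds 1, so the social optimum is full contribution: group total = 3.700 × 248 = 917.60.
Efficiency loss = 917.60 − 248 = 669.60.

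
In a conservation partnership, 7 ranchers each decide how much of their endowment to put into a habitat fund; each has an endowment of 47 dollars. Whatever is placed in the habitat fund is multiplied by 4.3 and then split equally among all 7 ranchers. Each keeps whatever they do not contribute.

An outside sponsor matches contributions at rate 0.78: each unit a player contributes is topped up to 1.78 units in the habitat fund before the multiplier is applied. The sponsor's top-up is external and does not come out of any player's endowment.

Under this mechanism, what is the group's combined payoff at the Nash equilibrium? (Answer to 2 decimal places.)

The effective private return per unit is now 4.3 × 1.78 / 7 = 1.0934 > 1, so every player's dominant strategy flips to full contribution.
At the Nash equilibrium everyone contributes 47. Group total payoff = 4.3 × 1.78 × 329 = 2518.17.

2518.17 dollars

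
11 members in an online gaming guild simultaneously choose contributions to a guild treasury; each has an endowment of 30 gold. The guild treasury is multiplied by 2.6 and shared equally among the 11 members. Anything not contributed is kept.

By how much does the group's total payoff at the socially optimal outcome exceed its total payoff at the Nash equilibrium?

Each contributed unit returns 2.6/11 = 0.2364 to its contributor — below 1 — so contributing 0 is dominant for every player. At the Nash equilibrium everyone keeps their 30, and the group total is 11 × 30 = 330.
Each contributed unit returns 2.600 to the group as a whole (0.2364 to each of 11 players), which exceeds 1, so the social optimum is full contribution: group total = 2.600 × 330 = 858.00.
Efficiency loss = 858.00 − 330 = 528.00.

528.00 gold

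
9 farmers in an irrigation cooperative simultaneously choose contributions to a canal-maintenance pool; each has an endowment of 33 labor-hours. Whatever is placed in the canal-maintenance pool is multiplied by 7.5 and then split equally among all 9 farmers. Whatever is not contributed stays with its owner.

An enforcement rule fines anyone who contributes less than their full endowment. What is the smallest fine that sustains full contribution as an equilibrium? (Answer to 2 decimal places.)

5.50 labor-hours

Given the others contribute fully, the best deviation is to contribute 0 (any partial contribution still incurs the fine and gives up units whose private return 0.8333 is below 1).
Deviating from 33 to 0 saves 33 labor-hours but forfeits the deviator's share of the drop in the canal-maintenance pool: 7.5/9 × 33 = 27.50.
So the deviation gain is 33 − 27.50 = 5.50, and the fine must be at least 5.50 labor-hours to wipe it out.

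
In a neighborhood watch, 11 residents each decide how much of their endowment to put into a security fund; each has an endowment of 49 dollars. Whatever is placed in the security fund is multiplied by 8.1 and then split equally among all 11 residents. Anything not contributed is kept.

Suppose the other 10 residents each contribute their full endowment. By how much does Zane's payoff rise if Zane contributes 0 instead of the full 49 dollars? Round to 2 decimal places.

Switching from a contribution of 49 to 0 lets Zane keep an extra 49 dollars, but lowers the security fund by 49, which costs Zane their own share of that drop: 8.1/11 × 49 = 36.08.
Net gain = 49 − 36.08 = 12.92. The private return per contributed unit (0.7364) is below 1, so free-riding is indeed the best response regardless of what the others do.

12.92 dollars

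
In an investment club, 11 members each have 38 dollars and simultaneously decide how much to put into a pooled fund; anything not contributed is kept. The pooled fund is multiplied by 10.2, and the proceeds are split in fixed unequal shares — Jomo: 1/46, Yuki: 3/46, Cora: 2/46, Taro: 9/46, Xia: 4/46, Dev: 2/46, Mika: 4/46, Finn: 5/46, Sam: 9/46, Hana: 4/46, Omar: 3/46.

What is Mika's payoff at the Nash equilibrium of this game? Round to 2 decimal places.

Player j's private return per contributed unit is 10.2 × (j's share). Contributing is weakly dominant for j when that share is at least 1/10.2 = 0.0980, and contributing 0 is dominant otherwise.
Taro, Finn and Sam clear that bar, contributing 38 each; the remaining 8 contribute 0. Total contributed: 114.
Mika keeps 38 and receives 10.2 × 114 × 4/46 = 101.11 from the pooled fund, for a payoff of 139.11.

139.11 dollars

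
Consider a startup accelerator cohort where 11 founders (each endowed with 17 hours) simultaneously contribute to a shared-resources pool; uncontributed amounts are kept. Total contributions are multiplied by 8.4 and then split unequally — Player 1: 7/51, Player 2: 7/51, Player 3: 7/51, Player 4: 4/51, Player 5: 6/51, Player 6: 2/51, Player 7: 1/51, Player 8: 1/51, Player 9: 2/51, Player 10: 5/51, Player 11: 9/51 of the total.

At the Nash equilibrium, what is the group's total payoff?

690.20 hours

Player j's private return per contributed unit is 8.4 × (j's share). Contributing is weakly dominant for j when that share is at least 1/8.4 = 0.1190, and contributing 0 is dominant otherwise.
Player 1, Player 2, Player 3 and Player 11 are above the threshold, contributing 17 each; the remaining 7 contribute 0. Total contributed: 68.
The shared-resources pool pays out 8.4 × 68 = 571.20 in total (split across the unequal shares, but the aggregate is all that matters for the group sum).
The 7 free-riders keep 17 each, adding 119. Group total = 119 + 571.20 = 690.20.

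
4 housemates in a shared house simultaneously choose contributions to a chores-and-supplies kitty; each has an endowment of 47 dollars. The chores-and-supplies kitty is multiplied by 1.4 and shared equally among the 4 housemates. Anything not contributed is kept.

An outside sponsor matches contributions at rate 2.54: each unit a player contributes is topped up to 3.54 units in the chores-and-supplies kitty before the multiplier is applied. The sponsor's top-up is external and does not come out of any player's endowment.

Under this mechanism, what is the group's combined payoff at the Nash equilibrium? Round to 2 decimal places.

The effective private return per unit is now 1.4 × 3.54 / 4 = 1.2390 > 1, so every player's dominant strategy flips to full contribution.
So the Nash equilibrium is full contribution by all 4; the group earns 1.4 × 3.54 × 188 = 931.73.

931.73 dollars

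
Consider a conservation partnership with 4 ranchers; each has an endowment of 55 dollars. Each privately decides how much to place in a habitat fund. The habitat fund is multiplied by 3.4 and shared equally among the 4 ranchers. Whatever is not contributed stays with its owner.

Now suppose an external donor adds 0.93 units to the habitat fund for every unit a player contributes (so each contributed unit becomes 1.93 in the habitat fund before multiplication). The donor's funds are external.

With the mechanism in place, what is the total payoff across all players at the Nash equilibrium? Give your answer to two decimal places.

Under the mechanism each unit contributed yields 3.4 × 1.93 / 4 = 1.6405 back to its contributor per unit of net cost, which exceeds 1, making full contribution the dominant choice for everyone.
At the Nash equilibrium everyone contributes 55. Group total payoff = 3.4 × 1.93 × 220 = 1443.64.

1443.64 dollars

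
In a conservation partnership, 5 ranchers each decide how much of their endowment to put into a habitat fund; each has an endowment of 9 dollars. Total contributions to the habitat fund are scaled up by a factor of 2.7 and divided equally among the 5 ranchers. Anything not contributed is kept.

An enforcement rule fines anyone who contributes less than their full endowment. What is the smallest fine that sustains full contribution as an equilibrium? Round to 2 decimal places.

Given the others contribute fully, the best deviation is to contribute 0 (any partial contribution still incurs the fine and gives up units whose private return 0.5400 is below 1).
Deviating from 9 to 0 saves 9 dollars but forfeits the deviator's share of the drop in the habitat fund: 2.7/5 × 9 = 4.86.
So the deviation gain is 9 − 4.86 = 4.14, and the fine must be at least 4.14 dollars to wipe it out.

4.14 dollars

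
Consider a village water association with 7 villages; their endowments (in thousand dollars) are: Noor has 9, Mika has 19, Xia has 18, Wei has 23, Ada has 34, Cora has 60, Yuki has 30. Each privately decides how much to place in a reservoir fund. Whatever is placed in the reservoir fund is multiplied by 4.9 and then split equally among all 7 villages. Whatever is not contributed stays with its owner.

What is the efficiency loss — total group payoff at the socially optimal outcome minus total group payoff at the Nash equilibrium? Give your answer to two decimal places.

752.70 thousand dollars

The private return per contributed unit is 4.9/7 = 0.7000 < 1 for every player regardless of endowment, so the Nash equilibrium is zero contribution and the group total is Σ E_j = 9 + 19 + 18 + 23 + 34 + 60 + 30 = 193.
Each contributed unit returns 4.900 to the group, so the social optimum is full contribution by everyone: group total = 4.900 × 193 = 945.70.
Efficiency loss = (4.900 − 1) × 193 = 752.70.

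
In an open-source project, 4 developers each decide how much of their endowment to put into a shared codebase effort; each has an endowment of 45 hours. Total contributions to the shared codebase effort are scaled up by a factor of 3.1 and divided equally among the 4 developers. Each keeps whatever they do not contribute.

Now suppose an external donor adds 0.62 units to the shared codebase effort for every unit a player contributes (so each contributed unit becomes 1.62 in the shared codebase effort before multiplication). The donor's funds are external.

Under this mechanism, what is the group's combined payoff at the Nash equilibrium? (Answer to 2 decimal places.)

903.96 hours

With the mechanism, a contributed unit returns 3.1 × 1.62 / 4 = 1.2555 per unit of net cost to the contributor — now above 1 — so contributing fully is weakly dominant for every player.
So the Nash equilibrium is full contribution by all 4; the group earns 3.1 × 1.62 × 180 = 903.96.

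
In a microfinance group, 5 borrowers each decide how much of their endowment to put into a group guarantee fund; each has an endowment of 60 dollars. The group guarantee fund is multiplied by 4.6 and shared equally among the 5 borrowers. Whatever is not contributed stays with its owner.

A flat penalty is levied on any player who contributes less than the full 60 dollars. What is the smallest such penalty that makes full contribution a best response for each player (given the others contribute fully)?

Given the others contribute fully, the best deviation is to contribute 0 (any partial contribution still incurs the fine and gives up units whose private return 0.9200 is below 1).
Deviating from 60 to 0 saves 60 dollars but forfeits the deviator's share of the drop in the group guarantee fund: 4.6/5 × 60 = 55.20.
So the deviation gain is 60 − 55.20 = 4.80, and the fine must be at least 4.80 dollars to wipe it out.

4.80 dollars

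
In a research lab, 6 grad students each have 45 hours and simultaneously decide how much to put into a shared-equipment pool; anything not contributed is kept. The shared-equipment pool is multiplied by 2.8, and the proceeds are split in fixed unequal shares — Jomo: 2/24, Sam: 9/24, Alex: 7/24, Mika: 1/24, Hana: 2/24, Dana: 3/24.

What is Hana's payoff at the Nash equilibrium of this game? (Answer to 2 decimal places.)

A player with share s gets back 2.8·s per unit contributed, so full contribution is dominant for anyone with s > 1/2.8 = 0.3571 and zero contribution is dominant for anyone below.
Only Sam (9/24) clears that bar, contributing 45; the remaining 5 contribute 0. Total contributed: 45.
Hana keeps 45 and receives 2.8 × 45 × 2/24 = 10.50 from the shared-equipment pool, for a payoff of 55.50.

55.50 hours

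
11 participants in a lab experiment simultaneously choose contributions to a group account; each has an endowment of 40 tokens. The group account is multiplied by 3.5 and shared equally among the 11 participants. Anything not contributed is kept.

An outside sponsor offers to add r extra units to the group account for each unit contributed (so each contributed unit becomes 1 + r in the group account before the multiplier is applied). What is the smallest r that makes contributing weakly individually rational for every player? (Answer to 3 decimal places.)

2.143

With matching at rate r, one contributed unit becomes (1 + r) in the group account and returns 3.5 × (1 + r) / 11 to the contributor.
Setting this equal to 1: 1 + r = 11/3.5 = 3.1429.
So the minimum matching rate is r = 3.1429 − 1 = 2.143.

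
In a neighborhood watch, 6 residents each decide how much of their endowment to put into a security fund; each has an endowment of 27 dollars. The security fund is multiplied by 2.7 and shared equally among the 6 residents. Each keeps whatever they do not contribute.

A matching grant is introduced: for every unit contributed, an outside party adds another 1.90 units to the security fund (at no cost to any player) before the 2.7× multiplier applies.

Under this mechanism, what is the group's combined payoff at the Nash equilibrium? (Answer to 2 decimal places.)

With the mechanism, a contributed unit returns 2.7 × 2.90 / 6 = 1.3050 per unit of net cost to the contributor — now above 1 — so contributing fully is weakly dominant for every player.
At the Nash equilibrium everyone contributes 27. Group total payoff = 2.7 × 2.90 × 162 = 1268.46.

1268.46 dollars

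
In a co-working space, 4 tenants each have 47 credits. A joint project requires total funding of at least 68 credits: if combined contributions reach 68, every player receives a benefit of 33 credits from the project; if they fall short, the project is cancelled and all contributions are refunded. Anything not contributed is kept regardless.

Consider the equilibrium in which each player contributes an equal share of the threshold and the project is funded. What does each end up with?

63 credits

Equal share of the threshold: 68/4 = 17.
At this profile no one gains by cutting their contribution: any cut drops the total below 68, the project is cancelled, contributions are refunded, and the deviator ends with 47, which is less than 47 − 17 + 33 = 63. Contributing more than 17 just wastes the excess. So contributing exactly 17 is a best response.
Each player's payoff: 47 − 17 + 33 = 63.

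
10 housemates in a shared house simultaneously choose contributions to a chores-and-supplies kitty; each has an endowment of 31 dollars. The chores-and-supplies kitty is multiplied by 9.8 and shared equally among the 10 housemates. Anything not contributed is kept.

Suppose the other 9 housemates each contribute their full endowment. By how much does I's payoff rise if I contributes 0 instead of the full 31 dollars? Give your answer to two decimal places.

0.62 dollars

Switching from a contribution of 31 to 0 lets I keep an extra 31 dollars, but lowers the chores-and-supplies kitty by 31, which costs I their own share of that drop: 9.8/10 × 31 = 30.38.
Net gain = 31 − 30.38 = 0.62. The private return per contributed unit (0.9800) is below 1, so free-riding is indeed the best response regardless of what the others do.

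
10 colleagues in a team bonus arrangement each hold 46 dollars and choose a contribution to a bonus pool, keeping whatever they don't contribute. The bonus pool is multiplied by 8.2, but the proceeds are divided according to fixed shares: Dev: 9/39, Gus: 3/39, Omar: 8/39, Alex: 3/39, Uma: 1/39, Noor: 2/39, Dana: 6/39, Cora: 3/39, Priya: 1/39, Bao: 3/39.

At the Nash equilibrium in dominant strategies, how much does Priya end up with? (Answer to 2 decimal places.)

Player j's private return per contributed unit is 8.2 × (j's share). Contributing is weakly dominant for j when that share is at least 1/8.2 = 0.1220, and contributing 0 is dominant otherwise.
Dev, Omar and Dana are above the threshold, contributing 46 each; the remaining 7 contribute 0. Total contributed: 138.
Priya keeps 46 and receives 8.2 × 138 × 1/39 = 29.02 from the bonus pool, for a payoff of 75.02.

75.02 dollars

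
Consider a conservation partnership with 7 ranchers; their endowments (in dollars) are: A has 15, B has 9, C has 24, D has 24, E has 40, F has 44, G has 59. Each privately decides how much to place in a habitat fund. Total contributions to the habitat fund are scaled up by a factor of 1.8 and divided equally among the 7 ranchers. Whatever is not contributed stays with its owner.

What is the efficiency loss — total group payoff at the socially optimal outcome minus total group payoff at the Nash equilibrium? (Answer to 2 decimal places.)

172.00 dollars

The private return per contributed unit is 1.8/7 = 0.2571 < 1 for every player regardless of endowment, so the Nash equilibrium is zero contribution and the group total is Σ E_j = 15 + 9 + 24 + 24 + 40 + 44 + 59 = 215.
Each contributed unit returns 1.800 to the group, so the social optimum is full contribution by everyone: group total = 1.800 × 215 = 387.00.
Efficiency loss = (1.800 − 1) × 215 = 172.00.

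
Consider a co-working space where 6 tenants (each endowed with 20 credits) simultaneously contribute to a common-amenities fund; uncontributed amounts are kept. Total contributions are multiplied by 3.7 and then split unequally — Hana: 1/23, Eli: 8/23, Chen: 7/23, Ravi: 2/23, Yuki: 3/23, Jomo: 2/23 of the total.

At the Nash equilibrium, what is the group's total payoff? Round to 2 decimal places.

For player j, contributing a unit is worthwhile iff 3.7 × (j's share) ≥ 1, i.e. iff j's share is at least 0.2703.
Eli and Chen are above the threshold, contributing 20 each; the remaining 4 contribute 0. Total contributed: 40.
The common-amenities fund pays out 3.7 × 40 = 148.00 in total (split across the unequal shares, but the aggregate is all that matters for the group sum).
The 4 free-riders keep 20 each, adding 80. Group total = 80 + 148.00 = 228.00.

228.00 credits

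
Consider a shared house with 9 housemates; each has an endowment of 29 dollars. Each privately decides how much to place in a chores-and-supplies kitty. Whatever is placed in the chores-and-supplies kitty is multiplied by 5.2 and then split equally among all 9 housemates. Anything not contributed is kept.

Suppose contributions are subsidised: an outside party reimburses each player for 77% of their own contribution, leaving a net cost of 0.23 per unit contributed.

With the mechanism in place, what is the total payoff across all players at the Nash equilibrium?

With the mechanism, a contributed unit returns (5.2/9) / 0.23 = 2.5121 per unit of net cost to the contributor — now above 1 — so contributing fully is weakly dominant for every player.
So the Nash equilibrium is full contribution by all 9; the group earns 9 × (29 × 0.77 + 5.2 × 29) = 1558.17.

1558.17 dollars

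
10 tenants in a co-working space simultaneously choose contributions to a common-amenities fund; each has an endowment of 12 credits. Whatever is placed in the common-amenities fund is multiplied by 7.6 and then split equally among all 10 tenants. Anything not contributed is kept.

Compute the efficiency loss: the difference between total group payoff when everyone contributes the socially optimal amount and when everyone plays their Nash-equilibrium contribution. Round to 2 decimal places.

Each contributed unit returns 7.6/10 = 0.7600 to its contributor — below 1 — so contributing 0 is dominant for every player. At the Nash equilibrium everyone keeps their 12, and the group total is 10 × 12 = 120.
Each contributed unit returns 7.600 to the group as a whole (0.7600 to each of 10 players), which exceeds 1, so the social optimum is full contribution: group total = 7.600 × 120 = 912.00.
Efficiency loss = 912.00 − 120 = 792.00.

792.00 credits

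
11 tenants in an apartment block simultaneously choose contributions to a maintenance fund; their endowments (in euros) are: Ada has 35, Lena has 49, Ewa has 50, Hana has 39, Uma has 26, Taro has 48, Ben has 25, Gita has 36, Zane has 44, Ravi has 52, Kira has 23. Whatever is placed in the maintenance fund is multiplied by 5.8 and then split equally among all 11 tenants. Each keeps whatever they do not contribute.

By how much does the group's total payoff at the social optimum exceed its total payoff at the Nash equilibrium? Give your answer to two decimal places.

2049.60 euros

The private return per contributed unit is 5.8/11 = 0.5273 < 1 for every player regardless of endowment, so the Nash equilibrium is zero contribution and the group total is Σ E_j = 35 + 49 + 50 + 39 + 26 + 48 + 25 + 36 + 44 + 52 + 23 = 427.
Each contributed unit returns 5.800 to the group, so the social optimum is full contribution by everyone: group total = 5.800 × 427 = 2476.60.
Efficiency loss = (5.800 − 1) × 427 = 2049.60.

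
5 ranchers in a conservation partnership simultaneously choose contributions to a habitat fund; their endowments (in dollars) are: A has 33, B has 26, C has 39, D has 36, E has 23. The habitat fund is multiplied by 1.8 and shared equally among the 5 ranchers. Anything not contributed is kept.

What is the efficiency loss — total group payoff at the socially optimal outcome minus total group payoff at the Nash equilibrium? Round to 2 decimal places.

The private return per contributed unit is 1.8/5 = 0.3600 < 1 for every player regardless of endowment, so the Nash equilibrium is zero contribution and the group total is Σ E_j = 33 + 26 + 39 + 36 + 23 = 157.
Each contributed unit returns 1.800 to the group, so the social optimum is full contribution by everyone: group total = 1.800 × 157 = 282.60.
Efficiency loss = (1.800 − 1) × 157 = 125.60.

125.60 dollars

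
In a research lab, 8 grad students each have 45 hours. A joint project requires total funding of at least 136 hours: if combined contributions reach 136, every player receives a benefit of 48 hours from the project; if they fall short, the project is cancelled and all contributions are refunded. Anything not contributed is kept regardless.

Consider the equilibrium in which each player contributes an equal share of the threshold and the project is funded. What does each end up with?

76 hours

Equal share of the threshold: 136/8 = 17.
At this profile no one gains by cutting their contribution: any cut drops the total below 136, the project is cancelled, contributions are refunded, and the deviator ends with 45, which is less than 45 − 17 + 48 = 76. Contributing more than 17 just wastes the excess. So contributing exactly 17 is a best response.
Each player's payoff: 45 − 17 + 48 = 76.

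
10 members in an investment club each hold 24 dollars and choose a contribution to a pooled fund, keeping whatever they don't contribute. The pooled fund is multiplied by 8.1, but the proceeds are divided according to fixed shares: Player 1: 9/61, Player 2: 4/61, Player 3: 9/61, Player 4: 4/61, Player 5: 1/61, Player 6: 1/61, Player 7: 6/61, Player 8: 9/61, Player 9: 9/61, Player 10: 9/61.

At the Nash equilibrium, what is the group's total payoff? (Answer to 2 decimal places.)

A player with share s gets back 8.1·s per unit contributed, so full contribution is dominant for anyone with s > 1/8.1 = 0.1235 and zero contribution is dominant for anyone below.
The shares above 0.1235 belong to Player 1, Player 3, Player 8, Player 9 and Player 10, contributing 24 each; the remaining 5 contribute 0. Total contributed: 120.
The pooled fund pays out 8.1 × 120 = 972.00 in total (split across the unequal shares, but the aggregate is all that matters for the group sum).
The 5 free-riders keep 24 each, adding 120. Group total = 120 + 972.00 = 1092.00.

1092.00 dollars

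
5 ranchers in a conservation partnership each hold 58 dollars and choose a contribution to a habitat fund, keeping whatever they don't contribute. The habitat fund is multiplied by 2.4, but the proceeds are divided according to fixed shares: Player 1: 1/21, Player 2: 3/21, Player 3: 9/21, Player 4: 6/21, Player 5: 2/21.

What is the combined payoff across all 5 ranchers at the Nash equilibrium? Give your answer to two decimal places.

For player j, contributing a unit is worthwhile iff 2.4 × (j's share) ≥ 1, i.e. iff j's share is at least 0.4167.
Only Player 3 (9/21) clears that bar, contributing 58; the remaining 4 contribute 0. Total contributed: 58.
The habitat fund pays out 2.4 × 58 = 139.20 in total (split across the unequal shares, but the aggregate is all that matters for the group sum).
The 4 free-riders keep 58 each, adding 232. Group total = 232 + 139.20 = 371.20.

371.20 dollars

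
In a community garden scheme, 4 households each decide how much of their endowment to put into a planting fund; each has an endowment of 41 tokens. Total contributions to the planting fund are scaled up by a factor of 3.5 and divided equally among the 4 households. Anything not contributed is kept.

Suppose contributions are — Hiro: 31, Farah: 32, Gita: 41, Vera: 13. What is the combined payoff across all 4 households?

456.50 tokens

Total contributed: 31 + 32 + 41 + 13 = 117; total kept: 4 × 41 − 117 = 47.
The planting fund pays out 3.5 × 117 = 409.50 in aggregate.
Group total = 47 + 409.50 = 456.50.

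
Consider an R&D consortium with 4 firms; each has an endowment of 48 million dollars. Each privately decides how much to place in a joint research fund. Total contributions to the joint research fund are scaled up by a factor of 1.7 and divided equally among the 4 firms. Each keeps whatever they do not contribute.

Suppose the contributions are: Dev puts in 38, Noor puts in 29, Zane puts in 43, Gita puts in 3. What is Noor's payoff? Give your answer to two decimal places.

Total contributed: 38 + 29 + 43 + 3 = 113.
Each receives 1.7 × 113 / 4 = 48.03 from the joint research fund.
Noor keeps 48 − 29 = 19, so Noor's payoff is 19 + 48.03 = 67.03.

67.03 million dollars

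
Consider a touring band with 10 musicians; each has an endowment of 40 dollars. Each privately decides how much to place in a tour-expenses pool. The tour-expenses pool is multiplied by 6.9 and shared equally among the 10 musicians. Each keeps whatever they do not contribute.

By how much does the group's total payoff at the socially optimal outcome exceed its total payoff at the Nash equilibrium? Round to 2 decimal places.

Each contributed unit returns 6.9/10 = 0.6900 to its contributor — below 1 — so contributing 0 is dominant for every player. At the Nash equilibrium everyone keeps their 40, and the group total is 10 × 40 = 400.
Each contributed unit returns 6.900 to the group as a whole (0.6900 to each of 10 players), which exceeds 1, so the social optimum is full contribution: group total = 6.900 × 400 = 2760.00.
Efficiency loss = 2760.00 − 400 = 2360.00.

2360.00 dollars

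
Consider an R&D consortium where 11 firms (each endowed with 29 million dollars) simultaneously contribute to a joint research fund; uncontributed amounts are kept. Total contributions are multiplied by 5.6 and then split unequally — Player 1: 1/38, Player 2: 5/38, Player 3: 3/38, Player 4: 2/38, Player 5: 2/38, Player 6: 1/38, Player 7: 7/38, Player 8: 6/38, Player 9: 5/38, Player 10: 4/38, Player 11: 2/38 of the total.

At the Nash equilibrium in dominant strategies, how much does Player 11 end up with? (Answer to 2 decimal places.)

37.55 million dollars

Each unit j contributes comes back to j as 5.6 × (j's share), so j prefers to contribute only if that share exceeds 1/5.6 = 0.1786; otherwise keeping the unit dominates.
Only Player 7 (7/38) clears that bar, contributing 29; the remaining 10 contribute 0. Total contributed: 29.
Player 11 keeps 29 and receives 5.6 × 29 × 2/38 = 8.55 from the joint research fund, for a payoff of 37.55.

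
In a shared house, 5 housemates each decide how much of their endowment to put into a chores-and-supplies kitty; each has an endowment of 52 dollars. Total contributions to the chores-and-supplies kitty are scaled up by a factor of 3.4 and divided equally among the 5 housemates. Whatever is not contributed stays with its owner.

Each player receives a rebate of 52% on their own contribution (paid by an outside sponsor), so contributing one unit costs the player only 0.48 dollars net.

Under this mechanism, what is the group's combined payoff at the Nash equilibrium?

The effective private return per unit is now (3.4/5) / 0.48 = 1.4167 > 1, so every player's dominant strategy flips to full contribution.
At the Nash equilibrium everyone contributes 52. Group total payoff = 5 × (52 × 0.52 + 3.4 × 52) = 1019.20.

1019.20 dollars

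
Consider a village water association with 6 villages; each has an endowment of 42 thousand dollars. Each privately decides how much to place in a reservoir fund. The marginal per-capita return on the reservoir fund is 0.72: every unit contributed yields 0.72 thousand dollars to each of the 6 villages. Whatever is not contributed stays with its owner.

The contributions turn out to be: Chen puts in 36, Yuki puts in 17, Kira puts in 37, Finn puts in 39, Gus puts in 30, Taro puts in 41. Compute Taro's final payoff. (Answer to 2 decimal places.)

Total contributed: 36 + 17 + 37 + 39 + 30 + 41 = 200.
Each receives 0.72 × 200 = 144.00 from the reservoir fund.
Taro keeps 42 − 41 = 1, so Taro's payoff is 1 + 144.00 = 145.00.

145.00 thousand dollars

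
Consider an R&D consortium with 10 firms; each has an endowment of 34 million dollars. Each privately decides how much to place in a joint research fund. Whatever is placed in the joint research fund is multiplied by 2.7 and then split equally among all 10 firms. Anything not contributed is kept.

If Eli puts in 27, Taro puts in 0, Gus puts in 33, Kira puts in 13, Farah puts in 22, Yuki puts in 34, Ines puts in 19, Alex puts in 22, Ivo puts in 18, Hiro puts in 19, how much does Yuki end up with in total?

55.89 million dollars

Total contributed: 27 + 0 + 33 + 13 + 22 + 34 + 19 + 22 + 18 + 19 = 207.
Each receives 2.7 × 207 / 10 = 55.89 from the joint research fund.
Yuki keeps 34 − 34 = 0, so Yuki's payoff is 0 + 55.89 = 55.89.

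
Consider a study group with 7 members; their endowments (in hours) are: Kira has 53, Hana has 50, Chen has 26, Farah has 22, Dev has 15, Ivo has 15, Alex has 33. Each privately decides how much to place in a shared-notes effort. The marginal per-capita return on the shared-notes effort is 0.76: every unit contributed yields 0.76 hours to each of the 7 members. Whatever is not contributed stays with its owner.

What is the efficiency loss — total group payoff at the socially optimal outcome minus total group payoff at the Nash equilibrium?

The private return per contributed unit is 0.76 < 1 for everyone, so the Nash equilibrium is zero contribution and the group total is Σ E_j = 53 + 50 + 26 + 22 + 15 + 15 + 33 = 214.
Each contributed unit returns 5.320 to the group, so the social optimum is full contribution by everyone: group total = 5.320 × 214 = 1138.48.
Efficiency loss = (5.320 − 1) × 214 = 924.48.

924.48 hours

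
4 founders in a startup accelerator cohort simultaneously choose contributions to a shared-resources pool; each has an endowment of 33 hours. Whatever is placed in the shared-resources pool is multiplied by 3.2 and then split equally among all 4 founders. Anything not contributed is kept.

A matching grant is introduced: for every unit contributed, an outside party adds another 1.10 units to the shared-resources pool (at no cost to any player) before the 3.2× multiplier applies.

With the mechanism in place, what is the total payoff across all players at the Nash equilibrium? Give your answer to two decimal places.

887.04 hours

The effective private return per unit is now 3.2 × 2.10 / 4 = 1.6800 > 1, so every player's dominant strategy flips to full contribution.
At the Nash equilibrium everyone contributes 33. Group total payoff = 3.2 × 2.10 × 132 = 887.04.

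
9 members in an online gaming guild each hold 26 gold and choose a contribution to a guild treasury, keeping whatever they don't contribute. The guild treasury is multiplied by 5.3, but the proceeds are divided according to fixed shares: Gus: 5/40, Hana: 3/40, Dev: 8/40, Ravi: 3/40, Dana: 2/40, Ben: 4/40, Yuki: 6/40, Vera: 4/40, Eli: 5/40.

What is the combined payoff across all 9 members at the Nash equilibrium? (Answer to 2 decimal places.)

Player j's private return per contributed unit is 5.3 × (j's share). Contributing is weakly dominant for j when that share is at least 1/5.3 = 0.1887, and contributing 0 is dominant otherwise.
Only Dev (8/40) clears that bar, contributing 26; the remaining 8 contribute 0. Total contributed: 26.
The guild treasury pays out 5.3 × 26 = 137.80 in total (split across the unequal shares, but the aggregate is all that matters for the group sum).
The 8 free-riders keep 26 each, adding 208. Group total = 208 + 137.80 = 345.80.

345.80 gold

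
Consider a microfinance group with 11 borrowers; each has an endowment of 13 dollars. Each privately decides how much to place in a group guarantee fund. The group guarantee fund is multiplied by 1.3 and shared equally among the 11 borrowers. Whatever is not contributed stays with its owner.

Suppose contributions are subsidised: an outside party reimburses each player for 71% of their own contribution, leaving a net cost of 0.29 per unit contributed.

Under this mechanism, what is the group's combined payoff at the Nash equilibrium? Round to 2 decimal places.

With the mechanism, a contributed unit returns (1.3/11) / 0.29 = 0.4075 per unit of net cost — still below 1 — so contributing 0 remains dominant for every player.
Everyone keeps their endowment and the group total is 11 × 13 = 143.

143.00 dollars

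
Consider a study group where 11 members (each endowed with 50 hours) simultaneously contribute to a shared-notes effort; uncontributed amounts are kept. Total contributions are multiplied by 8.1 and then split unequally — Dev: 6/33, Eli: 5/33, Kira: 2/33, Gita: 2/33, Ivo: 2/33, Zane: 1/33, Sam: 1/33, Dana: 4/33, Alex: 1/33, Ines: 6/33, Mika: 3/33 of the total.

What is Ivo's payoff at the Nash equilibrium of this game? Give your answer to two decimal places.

Player j's private return per contributed unit is 8.1 × (j's share). Contributing is weakly dominant for j when that share is at least 1/8.1 = 0.1235, and contributing 0 is dominant otherwise.
Dev, Eli and Ines are above the threshold, contributing 50 each; the remaining 8 contribute 0. Total contributed: 150.
Ivo keeps 50 and receives 8.1 × 150 × 2/33 = 73.64 from the shared-notes effort, for a payoff of 123.64.

123.64 hours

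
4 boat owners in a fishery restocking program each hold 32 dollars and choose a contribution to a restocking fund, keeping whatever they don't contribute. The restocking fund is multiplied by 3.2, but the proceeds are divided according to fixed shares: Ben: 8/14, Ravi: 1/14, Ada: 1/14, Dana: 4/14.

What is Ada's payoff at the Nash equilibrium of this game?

39.31 dollars

For player j, contributing a unit is worthwhile iff 3.2 × (j's share) ≥ 1, i.e. iff j's share is at least 0.3125.
The only share above 0.3125 is Ben's 8/14, contributing 32; the remaining 3 contribute 0. Total contributed: 32.
Ada keeps 32 and receives 3.2 × 32 × 1/14 = 7.31 from the restocking fund, for a payoff of 39.31.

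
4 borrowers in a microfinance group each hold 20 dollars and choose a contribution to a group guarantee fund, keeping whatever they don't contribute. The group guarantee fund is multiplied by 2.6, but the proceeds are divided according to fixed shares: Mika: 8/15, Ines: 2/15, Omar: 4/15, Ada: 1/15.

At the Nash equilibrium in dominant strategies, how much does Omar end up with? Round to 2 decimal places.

33.87 dollars

Each unit j contributes comes back to j as 2.6 × (j's share), so j prefers to contribute only if that share exceeds 1/2.6 = 0.3846; otherwise keeping the unit dominates.
The only share above 0.3846 is Mika's 8/15, contributing 20; the remaining 3 contribute 0. Total contributed: 20.
Omar keeps 20 and receives 2.6 × 20 × 4/15 = 13.87 from the group guarantee fund, for a payoff of 33.87.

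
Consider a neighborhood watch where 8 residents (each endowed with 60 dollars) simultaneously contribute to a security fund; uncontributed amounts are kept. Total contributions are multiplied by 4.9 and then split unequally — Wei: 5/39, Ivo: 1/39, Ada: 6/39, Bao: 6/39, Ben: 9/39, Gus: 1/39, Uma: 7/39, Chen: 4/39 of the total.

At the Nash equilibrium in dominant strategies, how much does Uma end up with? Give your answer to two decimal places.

112.77 dollars

A player with share s gets back 4.9·s per unit contributed, so full contribution is dominant for anyone with s > 1/4.9 = 0.2041 and zero contribution is dominant for anyone below.
Only Ben (9/39) clears that bar, contributing 60; the remaining 7 contribute 0. Total contributed: 60.
Uma keeps 60 and receives 4.9 × 60 × 7/39 = 52.77 from the security fund, for a payoff of 112.77.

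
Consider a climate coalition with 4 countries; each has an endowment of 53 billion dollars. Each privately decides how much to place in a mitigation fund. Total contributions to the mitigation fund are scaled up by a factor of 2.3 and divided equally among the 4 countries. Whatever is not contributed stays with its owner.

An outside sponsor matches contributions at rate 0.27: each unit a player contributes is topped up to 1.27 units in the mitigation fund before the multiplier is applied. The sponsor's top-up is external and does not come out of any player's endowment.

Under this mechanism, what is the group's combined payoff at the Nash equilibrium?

212.00 billion dollars

With the mechanism, a contributed unit returns 2.3 × 1.27 / 4 = 0.7303 per unit of net cost — still below 1 — so contributing 0 remains dominant for every player.
At the Nash equilibrium no one contributes; group total payoff = 4 × 53 = 212.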